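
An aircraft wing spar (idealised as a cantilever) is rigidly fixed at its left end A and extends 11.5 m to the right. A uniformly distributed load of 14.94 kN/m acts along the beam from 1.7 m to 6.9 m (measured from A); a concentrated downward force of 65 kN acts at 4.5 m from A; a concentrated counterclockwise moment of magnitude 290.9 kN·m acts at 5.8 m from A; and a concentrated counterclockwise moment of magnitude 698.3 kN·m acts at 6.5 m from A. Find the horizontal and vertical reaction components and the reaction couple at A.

Resultant of the distributed load: 14.94 × 5.2 = 77.688 kN at 4.3 m from A.
ΣF_x = 0: A_x = 0.
ΣF_y = 0: A_y − 14.94·5.2 − 65 = 0 → A_y = 142.7 kN.
ΣM about A: M_A − (14.94·5.2)·4.3 − 65·4.5 + 290.9 + 698.3 = 0 → M_A = -362.6 kN·m.

A_x = 0, A_y = 142.7 kN, M_A = -362.6 kN·m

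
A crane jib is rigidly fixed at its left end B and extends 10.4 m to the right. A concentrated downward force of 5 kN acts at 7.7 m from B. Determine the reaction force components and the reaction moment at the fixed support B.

ΣF_x = 0: B_x = 0.
ΣF_y = 0: B_y − 5 = 0 → B_y = 5.000 kN.
ΣM about B: M_B − 5·7.7 = 0 → M_B = 38.50 kN·m.

B_x = 0, B_y = 5.000 kN, M_B = 38.50 kN·m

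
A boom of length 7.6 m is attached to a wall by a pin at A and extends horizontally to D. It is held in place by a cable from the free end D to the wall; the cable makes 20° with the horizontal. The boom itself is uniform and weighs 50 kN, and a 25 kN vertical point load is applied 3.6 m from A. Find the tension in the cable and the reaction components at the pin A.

ΣM about A: T·sin20°·7.6 − 50·3.8 − 25·3.6 = 0 → T = 280/(7.6·0.34202) = 107.719 ≈ 107.7 kN.
ΣF_x = 0: A_x − T·cos20° = 0 → A_x = 107.719 × 0.939693 = 101.2 kN.
ΣF_y = 0: A_y + T·sin20° − 50 − 25 = 0 → A_y = 75 − 107.719 × 0.34202 = 38.16 kN.

T = 107.7 kN, A_x = 101.2 kN, A_y = 38.16 kN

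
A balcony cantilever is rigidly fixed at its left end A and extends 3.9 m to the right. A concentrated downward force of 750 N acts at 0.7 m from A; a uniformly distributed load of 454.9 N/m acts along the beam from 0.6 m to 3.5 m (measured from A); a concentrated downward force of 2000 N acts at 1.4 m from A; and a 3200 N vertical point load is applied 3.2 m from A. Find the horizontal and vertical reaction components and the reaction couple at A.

A_x = 0, A_y = 7269 N, M_A = 16270 N·m

Resultant of the distributed load: 454.9 × 2.9 = 1319.21 N at 2.05 m from A.
ΣF_x = 0: A_x = 0.
ΣF_y = 0: A_y − 750 − 454.9·2.9 − 2000 − 3200 = 0 → A_y = 7269 N.
ΣM about A: M_A − 750·0.7 − (454.9·2.9)·2.05 − 2000·1.4 − 3200·3.2 = 0 → M_A = 16270 N·m.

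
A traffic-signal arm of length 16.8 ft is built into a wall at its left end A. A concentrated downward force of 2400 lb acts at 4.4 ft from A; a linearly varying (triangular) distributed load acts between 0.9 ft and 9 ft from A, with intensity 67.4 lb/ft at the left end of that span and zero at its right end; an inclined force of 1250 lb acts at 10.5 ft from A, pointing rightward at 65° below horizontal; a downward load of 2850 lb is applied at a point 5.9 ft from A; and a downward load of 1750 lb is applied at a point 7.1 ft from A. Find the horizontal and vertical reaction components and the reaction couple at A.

Resultant of the triangular load: ½ × 67.4 × 8.1 = 272.97 lb, acting at 3.6 ft from A (one-third of the span from the peak).
ΣF_x = 0: A_x + 1250·cos65° = 0 → A_x = -528.3 lb.
ΣF_y = 0: A_y − 2400 − ½·67.4·8.1 − 1250·sin65° − 2850 − 1750 = 0 → A_y = 8406 lb.
ΣM about A: M_A − 2400·4.4 − (½·67.4·8.1)·3.6 − 1250·sin65°·10.5 − 2850·5.9 − 1750·7.1 = 0 → M_A = 52680 lb·ft.

A_x = -528.3 lb, A_y = 8406 lb, M_A = 52680 lb·ft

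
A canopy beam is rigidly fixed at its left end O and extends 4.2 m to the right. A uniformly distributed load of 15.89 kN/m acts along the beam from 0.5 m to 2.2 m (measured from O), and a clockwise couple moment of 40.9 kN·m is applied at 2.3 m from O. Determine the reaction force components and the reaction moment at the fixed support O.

Resultant of the distributed load: 15.89 × 1.7 = 27.013 kN at 1.35 m from O.
ΣF_x = 0: O_x = 0.
ΣF_y = 0: O_y − 15.89·1.7 = 0 → O_y = 27.01 kN.
ΣM about O: M_O − (15.89·1.7)·1.35 − 40.9 = 0 → M_O = 77.37 kN·m.

O_x = 0, O_y = 27.01 kN, M_O = 77.37 kN·m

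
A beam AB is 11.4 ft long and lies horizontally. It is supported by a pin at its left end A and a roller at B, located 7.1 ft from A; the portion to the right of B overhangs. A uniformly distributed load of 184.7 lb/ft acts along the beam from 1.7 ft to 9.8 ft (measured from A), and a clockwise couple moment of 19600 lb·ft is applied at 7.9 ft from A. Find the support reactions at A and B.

A_x = 0, A_y = -2476 lb, B_y = 3972 lb

Resultant of the distributed load: 184.7 × 8.1 = 1496.07 lb at 5.75 ft from A.
Taking moments about A: B_y·7.1 − (184.7·8.1)·5.75 − 19600 = 0 → B_y = 28202.4025/7.1 = 3972.17 ≈ 3972 lb.
ΣF_y = 0: A_y + 3972.17 − 184.7·8.1 = 0 → A_y = -2476 lb.
ΣF_x = 0: no horizontal applied forces, so A_x = 0.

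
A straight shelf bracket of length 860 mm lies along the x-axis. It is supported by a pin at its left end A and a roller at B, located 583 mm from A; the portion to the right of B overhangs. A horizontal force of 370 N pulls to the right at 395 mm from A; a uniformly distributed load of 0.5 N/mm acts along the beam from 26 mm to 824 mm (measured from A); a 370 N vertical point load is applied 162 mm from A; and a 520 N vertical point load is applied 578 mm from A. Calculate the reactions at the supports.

Resultant of the distributed load: 0.5 × 798 = 399 N at 425 mm from A.
ΣM about A: B_y·583 − (0.5·798)·425 − 370·162 − 520·578 = 0 → B_y = 530075/583 = 909.22 ≈ 909.2 N.
ΣF_y = 0: A_y + 909.22 − 0.5·798 − 370 − 520 = 0 → A_y = 379.8 N.
ΣF_x = 0: A_x + 370 = 0 → A_x = -370.0 N.

A_x = -370.0 N, A_y = 379.8 N, B_y = 909.2 N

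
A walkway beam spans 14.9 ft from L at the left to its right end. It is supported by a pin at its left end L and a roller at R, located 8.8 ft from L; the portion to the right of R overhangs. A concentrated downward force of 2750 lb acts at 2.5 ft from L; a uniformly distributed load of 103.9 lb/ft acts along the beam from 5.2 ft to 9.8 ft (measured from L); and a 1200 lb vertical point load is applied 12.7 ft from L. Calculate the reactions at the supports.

L_x = 0, L_y = 1508 lb, R_y = 2920 lb

Resultant of the distributed load: 103.9 × 4.6 = 477.94 lb at 7.5 ft from L.
ΣM about L: R_y·8.8 − 2750·2.5 − (103.9·4.6)·7.5 − 1200·12.7 = 0 → R_y = 25699.55/8.8 = 2920.4 ≈ 2920 lb.
ΣF_y = 0: L_y + 2920.4 − 2750 − 103.9·4.6 − 1200 = 0 → L_y = 1508 lb.
ΣF_x = 0: no horizontal applied forces, so L_x = 0.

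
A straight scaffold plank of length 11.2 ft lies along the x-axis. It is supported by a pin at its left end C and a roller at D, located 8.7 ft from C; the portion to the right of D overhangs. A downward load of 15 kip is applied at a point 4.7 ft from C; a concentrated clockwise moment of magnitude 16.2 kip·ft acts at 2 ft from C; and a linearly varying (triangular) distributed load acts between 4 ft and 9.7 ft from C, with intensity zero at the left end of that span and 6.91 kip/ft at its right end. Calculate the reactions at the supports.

Resultant of the triangular load: ½ × 6.91 × 5.7 = 19.6935 kip, acting at 7.8 ft from C (one-third of the span from the peak).
Moments about C: D_y·8.7 − 15·4.7 − 16.2 − (½·6.91·5.7)·7.8 = 0 → D_y = 240.3093/8.7 = 27.6218 ≈ 27.62 kip.
ΣF_y = 0: C_y + 27.6218 − 15 − ½·6.91·5.7 = 0 → C_y = 7.072 kip.
ΣF_x = 0: no horizontal applied forces, so C_x = 0.

C_x = 0, C_y = 7.072 kip, D_y = 27.62 kip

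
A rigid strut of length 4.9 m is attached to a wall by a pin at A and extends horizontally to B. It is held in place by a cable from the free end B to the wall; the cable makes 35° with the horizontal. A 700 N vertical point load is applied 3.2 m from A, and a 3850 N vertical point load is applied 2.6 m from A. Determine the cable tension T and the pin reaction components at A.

T = 4359 N, A_x = 3570 N, A_y = 2050 N

ΣM about A: T·sin35°·4.9 − 700·3.2 − 3850·2.6 = 0 → T = 12250/(4.9·0.573576) = 4358.62 ≈ 4359 N.
ΣF_x = 0: A_x − T·cos35° = 0 → A_x = 4358.62 × 0.819152 = 3570 N.
ΣF_y = 0: A_y + T·sin35° − 700 − 3850 = 0 → A_y = 4550 − 4358.62 × 0.573576 = 2050 N.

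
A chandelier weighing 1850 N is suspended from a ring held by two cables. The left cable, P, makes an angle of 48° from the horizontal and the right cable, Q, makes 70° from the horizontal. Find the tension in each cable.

ΣF_x = 0: −T_P·cos48° + T_Q·cos70° = 0 → T_Q = 1.95641·T_P.
ΣF_y = 0: T_P·sin48° + T_Q·sin70° = 1850.
Substitute: T_P·(0.743145 + 1.95641·0.939693) = 1850 → T_P = 716.618 ≈ 716.6 N.
Then T_Q = 1.95641 × 716.618 = 1402 N.

T_P = 716.6 N, T_Q = 1402 N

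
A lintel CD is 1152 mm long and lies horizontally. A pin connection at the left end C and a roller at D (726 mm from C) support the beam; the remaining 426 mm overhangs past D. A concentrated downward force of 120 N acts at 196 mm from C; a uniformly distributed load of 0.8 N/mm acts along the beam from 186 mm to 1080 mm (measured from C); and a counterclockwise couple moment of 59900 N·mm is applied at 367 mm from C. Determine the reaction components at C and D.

Resultant of the distributed load: 0.8 × 894 = 715.2 N at 633 mm from C.
Moments about C: D_y·726 − 120·196 − (0.8·894)·633 + 59900 = 0 → D_y = 416341.6/726 = 573.473 ≈ 573.5 N.
ΣF_y = 0: C_y + 573.473 − 120 − 0.8·894 = 0 → C_y = 261.7 N.
ΣF_x = 0: no horizontal applied forces, so C_x = 0.

C_x = 0, C_y = 261.7 N, D_y = 573.5 N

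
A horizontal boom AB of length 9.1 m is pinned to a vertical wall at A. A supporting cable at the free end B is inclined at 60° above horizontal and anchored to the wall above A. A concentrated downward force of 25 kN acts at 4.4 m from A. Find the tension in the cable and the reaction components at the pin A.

T = 13.96 kN, A_x = 6.979 kN, A_y = 12.91 kN

ΣM about A: T·sin60°·9.1 − 25·4.4 = 0 → T = 110/(9.1·0.866025) = 13.9579 ≈ 13.96 kN.
ΣF_x = 0: A_x − T·cos60° = 0 → A_x = 13.9579 × 0.5 = 6.979 kN.
ΣF_y = 0: A_y + T·sin60° − 25 = 0 → A_y = 25 − 13.9579 × 0.866025 = 12.91 kN.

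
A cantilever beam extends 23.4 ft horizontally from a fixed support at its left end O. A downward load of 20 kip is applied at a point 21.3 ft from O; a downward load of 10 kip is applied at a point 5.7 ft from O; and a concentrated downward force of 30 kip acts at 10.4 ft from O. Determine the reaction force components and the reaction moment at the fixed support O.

O_x = 0, O_y = 60.00 kip, M_O = 795.0 kip·ft

ΣF_x = 0: O_x = 0.
ΣF_y = 0: O_y − 20 − 10 − 30 = 0 → O_y = 60.00 kip.
ΣM about O: M_O − 20·21.3 − 10·5.7 − 30·10.4 = 0 → M_O = 795.0 kip·ft.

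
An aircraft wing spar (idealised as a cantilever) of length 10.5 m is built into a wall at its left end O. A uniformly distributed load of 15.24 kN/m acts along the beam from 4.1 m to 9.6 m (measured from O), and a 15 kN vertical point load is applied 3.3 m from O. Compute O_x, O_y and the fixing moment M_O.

O_x = 0, O_y = 98.82 kN, M_O = 623.7 kN·m

Resultant of the distributed load: 15.24 × 5.5 = 83.82 kN at 6.85 m from O.
ΣF_x = 0: O_x = 0.
ΣF_y = 0: O_y − 15.24·5.5 − 15 = 0 → O_y = 98.82 kN.
ΣM about O: M_O − (15.24·5.5)·6.85 − 15·3.3 = 0 → M_O = 623.7 kN·m.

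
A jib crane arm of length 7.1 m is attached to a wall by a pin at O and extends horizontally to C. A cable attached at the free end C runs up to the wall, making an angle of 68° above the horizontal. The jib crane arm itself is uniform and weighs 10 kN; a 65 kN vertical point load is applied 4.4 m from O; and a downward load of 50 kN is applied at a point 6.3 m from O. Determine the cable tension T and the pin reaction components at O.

T = 96.69 kN, O_x = 36.22 kN, O_y = 35.35 kN

ΣM about O: T·sin68°·7.1 − 10·3.55 − 65·4.4 − 50·6.3 = 0 → T = 636.5/(7.1·0.927184) = 96.6883 ≈ 96.69 kN.
ΣF_x = 0: O_x − T·cos68° = 0 → O_x = 96.6883 × 0.374607 = 36.22 kN.
ΣF_y = 0: O_y + T·sin68° − 10 − 65 − 50 = 0 → O_y = 125 − 96.6883 × 0.927184 = 35.35 kN.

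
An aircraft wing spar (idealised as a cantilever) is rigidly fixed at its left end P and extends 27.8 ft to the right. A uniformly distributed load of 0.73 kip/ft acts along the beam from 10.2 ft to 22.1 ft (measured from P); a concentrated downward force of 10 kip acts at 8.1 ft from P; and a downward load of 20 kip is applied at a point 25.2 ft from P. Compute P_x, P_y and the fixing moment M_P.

Resultant of the distributed load: 0.73 × 11.9 = 8.687 kip at 16.15 ft from P.
ΣF_x = 0: P_x = 0.
ΣF_y = 0: P_y − 0.73·11.9 − 10 − 20 = 0 → P_y = 38.69 kip.
ΣM about P: M_P − (0.73·11.9)·16.15 − 10·8.1 − 20·25.2 = 0 → M_P = 725.3 kip·ft.

P_x = 0, P_y = 38.69 kip, M_P = 725.3 kip·ft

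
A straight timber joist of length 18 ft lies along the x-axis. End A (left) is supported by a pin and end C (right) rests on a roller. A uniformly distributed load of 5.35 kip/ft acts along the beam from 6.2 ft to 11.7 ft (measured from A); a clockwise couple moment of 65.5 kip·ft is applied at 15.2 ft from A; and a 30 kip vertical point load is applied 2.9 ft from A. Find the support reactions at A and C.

Resultant of the distributed load: 5.35 × 5.5 = 29.425 kip at 8.95 ft from A.
ΣM about A: C_y·18 − (5.35·5.5)·8.95 − 65.5 − 30·2.9 = 0 → C_y = 415.85375/18 = 23.103 ≈ 23.10 kip.
ΣF_y = 0: A_y + 23.103 − 5.35·5.5 − 30 = 0 → A_y = 36.32 kip.
ΣF_x = 0: no horizontal applied forces, so A_x = 0.

A_x = 0, A_y = 36.32 kip, C_y = 23.10 kip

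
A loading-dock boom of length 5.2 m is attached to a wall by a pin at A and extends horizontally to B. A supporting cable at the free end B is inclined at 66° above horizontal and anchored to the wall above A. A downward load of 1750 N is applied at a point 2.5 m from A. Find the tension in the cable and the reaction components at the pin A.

T = 921.0 N, A_x = 374.6 N, A_y = 908.7 N

ΣM about A: T·sin66°·5.2 − 1750·2.5 = 0 → T = 4375/(5.2·0.913545) = 920.968 ≈ 921.0 N.
ΣF_x = 0: A_x − T·cos66° = 0 → A_x = 920.968 × 0.406737 = 374.6 N.
ΣF_y = 0: A_y + T·sin66° − 1750 = 0 → A_y = 1750 − 920.968 × 0.913545 = 908.7 N.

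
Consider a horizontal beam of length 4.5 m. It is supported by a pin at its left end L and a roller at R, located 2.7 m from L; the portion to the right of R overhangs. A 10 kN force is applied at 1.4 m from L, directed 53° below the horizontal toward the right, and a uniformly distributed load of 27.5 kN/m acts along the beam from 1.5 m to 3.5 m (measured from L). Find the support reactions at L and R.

Resultant of the distributed load: 27.5 × 2 = 55 kN at 2.5 m from L.
Moments about L: R_y·2.7 − 10·sin53°·1.4 − (27.5·2)·2.5 = 0 → R_y = 148.681/2.7 = 55.067 ≈ 55.07 kN.
ΣF_y = 0: L_y + 55.067 − 10·sin53° − 27.5·2 = 0 → L_y = 7.919 kN.
ΣF_x = 0: L_x + 10·cos53° = 0 → L_x = -6.018 kN.

L_x = -6.018 kN, L_y = 7.919 kN, R_y = 55.07 kN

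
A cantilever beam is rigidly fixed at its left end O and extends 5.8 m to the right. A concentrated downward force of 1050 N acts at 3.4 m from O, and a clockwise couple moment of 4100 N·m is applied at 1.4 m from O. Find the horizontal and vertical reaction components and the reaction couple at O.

O_x = 0, O_y = 1050 N, M_O = 7670 N·m

ΣF_x = 0: O_x = 0.
ΣF_y = 0: O_y − 1050 = 0 → O_y = 1050 N.
ΣM about O: M_O − 1050·3.4 − 4100 = 0 → M_O = 7670 N·m.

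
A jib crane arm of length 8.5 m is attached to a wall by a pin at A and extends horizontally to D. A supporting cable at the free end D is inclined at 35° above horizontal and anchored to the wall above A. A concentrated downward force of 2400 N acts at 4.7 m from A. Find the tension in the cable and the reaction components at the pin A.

ΣM about A: T·sin35°·8.5 − 2400·4.7 = 0 → T = 11280/(8.5·0.573576) = 2313.66 ≈ 2314 N.
ΣF_x = 0: A_x − T·cos35° = 0 → A_x = 2313.66 × 0.819152 = 1895 N.
ΣF_y = 0: A_y + T·sin35° − 2400 = 0 → A_y = 2400 − 2313.66 × 0.573576 = 1073 N.

T = 2314 N, A_x = 1895 N, A_y = 1073 N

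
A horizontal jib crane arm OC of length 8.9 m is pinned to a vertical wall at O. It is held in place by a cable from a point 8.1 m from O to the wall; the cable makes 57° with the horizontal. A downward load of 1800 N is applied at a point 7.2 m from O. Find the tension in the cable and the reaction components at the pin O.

ΣM about O: T·sin57°·8.1 − 1800·7.2 = 0 → T = 12960/(8.1·0.838671) = 1907.78 ≈ 1908 N.
ΣF_x = 0: O_x − T·cos57° = 0 → O_x = 1907.78 × 0.544639 = 1039 N.
ΣF_y = 0: O_y + T·sin57° − 1800 = 0 → O_y = 1800 − 1907.78 × 0.838671 = 200.0 N.

T = 1908 N, O_x = 1039 N, O_y = 200.0 N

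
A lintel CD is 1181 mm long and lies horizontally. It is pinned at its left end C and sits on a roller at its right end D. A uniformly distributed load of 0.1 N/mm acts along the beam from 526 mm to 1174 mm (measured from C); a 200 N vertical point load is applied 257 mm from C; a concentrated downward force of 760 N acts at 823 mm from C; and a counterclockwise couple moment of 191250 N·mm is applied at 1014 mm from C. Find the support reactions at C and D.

Resultant of the distributed load: 0.1 × 648 = 64.8 N at 850 mm from C.
Moments about C: D_y·1181 − (0.1·648)·850 − 200·257 − 760·823 + 191250 = 0 → D_y = 540710/1181 = 457.841 ≈ 457.8 N.
ΣF_y = 0: C_y + 457.841 − 0.1·648 − 200 − 760 = 0 → C_y = 567.0 N.
ΣF_x = 0: no horizontal applied forces, so C_x = 0.

C_x = 0, C_y = 567.0 N, D_y = 457.8 N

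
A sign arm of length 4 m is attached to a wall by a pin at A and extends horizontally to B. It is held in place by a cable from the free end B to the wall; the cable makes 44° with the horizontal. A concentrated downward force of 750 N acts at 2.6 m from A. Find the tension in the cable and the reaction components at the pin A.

T = 701.8 N, A_x = 504.8 N, A_y = 262.5 N

ΣM about A: T·sin44°·4 − 750·2.6 = 0 → T = 1950/(4·0.694658) = 701.784 ≈ 701.8 N.
ΣF_x = 0: A_x − T·cos44° = 0 → A_x = 701.784 × 0.71934 = 504.8 N.
ΣF_y = 0: A_y + T·sin44° − 750 = 0 → A_y = 750 − 701.784 × 0.694658 = 262.5 N.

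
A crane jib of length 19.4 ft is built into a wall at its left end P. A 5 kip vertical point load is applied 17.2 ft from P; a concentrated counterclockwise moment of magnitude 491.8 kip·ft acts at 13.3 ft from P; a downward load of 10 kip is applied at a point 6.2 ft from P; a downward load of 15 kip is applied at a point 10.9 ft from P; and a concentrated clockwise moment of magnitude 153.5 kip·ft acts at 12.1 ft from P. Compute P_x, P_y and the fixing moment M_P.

P_x = 0, P_y = 30.00 kip, M_P = -26.80 kip·ft

ΣF_x = 0: P_x = 0.
ΣF_y = 0: P_y − 5 − 10 − 15 = 0 → P_y = 30.00 kip.
ΣM about P: M_P − 5·17.2 + 491.8 − 10·6.2 − 15·10.9 − 153.5 = 0 → M_P = -26.80 kip·ft.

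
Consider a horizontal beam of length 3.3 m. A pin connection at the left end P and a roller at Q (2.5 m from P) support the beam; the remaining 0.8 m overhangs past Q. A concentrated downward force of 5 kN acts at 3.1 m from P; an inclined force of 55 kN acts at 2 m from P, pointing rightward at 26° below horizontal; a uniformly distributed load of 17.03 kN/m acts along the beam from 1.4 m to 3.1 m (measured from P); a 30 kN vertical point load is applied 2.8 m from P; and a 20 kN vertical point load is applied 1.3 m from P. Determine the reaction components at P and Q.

Resultant of the distributed load: 17.03 × 1.7 = 28.951 kN at 2.25 m from P.
ΣM about P: Q_y·2.5 − 5·3.1 − 55·sin26°·2 − (17.03·1.7)·2.25 − 30·2.8 − 20·1.3 = 0 → Q_y = 238.861/2.5 = 95.5444 ≈ 95.54 kN.
ΣF_y = 0: P_y + 95.5444 − 5 − 55·sin26° − 17.03·1.7 − 30 − 20 = 0 → P_y = 12.52 kN.
ΣF_x = 0: P_x + 55·cos26° = 0 → P_x = -49.43 kN.

P_x = -49.43 kN, P_y = 12.52 kN, Q_y = 95.54 kN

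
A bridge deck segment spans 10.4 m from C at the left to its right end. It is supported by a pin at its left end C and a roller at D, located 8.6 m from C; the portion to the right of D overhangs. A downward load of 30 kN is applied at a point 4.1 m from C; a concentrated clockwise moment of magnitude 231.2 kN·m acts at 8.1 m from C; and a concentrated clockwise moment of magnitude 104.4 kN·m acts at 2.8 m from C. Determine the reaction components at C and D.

C_x = 0, C_y = -23.33 kN, D_y = 53.33 kN

Taking moments about C: D_y·8.6 − 30·4.1 − 231.2 − 104.4 = 0 → D_y = 458.6/8.6 = 53.3256 ≈ 53.33 kN.
ΣF_y = 0: C_y + 53.3256 − 30 = 0 → C_y = -23.33 kN.
ΣF_x = 0: no horizontal applied forces, so C_x = 0.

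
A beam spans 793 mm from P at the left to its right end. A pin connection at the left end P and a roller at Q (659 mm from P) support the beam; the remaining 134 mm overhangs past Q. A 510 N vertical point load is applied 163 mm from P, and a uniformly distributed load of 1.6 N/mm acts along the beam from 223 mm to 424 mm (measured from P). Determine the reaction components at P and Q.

P_x = 0, P_y = 547.6 N, Q_y = 284.0 N

Resultant of the distributed load: 1.6 × 201 = 321.6 N at 323.5 mm from P.
Taking moments about P: Q_y·659 − 510·163 − (1.6·201)·323.5 = 0 → Q_y = 187167.6/659 = 284.018 ≈ 284.0 N.
ΣF_y = 0: P_y + 284.018 − 510 − 1.6·201 = 0 → P_y = 547.6 N.
ΣF_x = 0: no horizontal applied forces, so P_x = 0.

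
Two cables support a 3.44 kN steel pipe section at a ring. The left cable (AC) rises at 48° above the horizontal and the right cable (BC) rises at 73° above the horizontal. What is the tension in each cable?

T_AC = 1.173 kN, T_BC = 2.685 kN

ΣF_x = 0: −T_AC·cos48° + T_BC·cos73° = 0 → T_BC = 2.28863·T_AC.
ΣF_y = 0: T_AC·sin48° + T_BC·sin73° = 3.44.
Substitute: T_AC·(0.743145 + 2.28863·0.956305) = 3.44 → T_AC = 1.17335 ≈ 1.173 kN.
Then T_BC = 2.28863 × 1.17335 = 2.685 kN.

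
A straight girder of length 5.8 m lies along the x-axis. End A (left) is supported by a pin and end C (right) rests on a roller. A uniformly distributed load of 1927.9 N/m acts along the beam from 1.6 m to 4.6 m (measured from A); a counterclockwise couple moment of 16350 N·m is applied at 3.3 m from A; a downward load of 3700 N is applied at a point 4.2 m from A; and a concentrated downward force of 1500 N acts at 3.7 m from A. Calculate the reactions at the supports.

A_x = 0, A_y = 7075 N, C_y = 3909 N

Resultant of the distributed load: 1927.9 × 3 = 5783.7 N at 3.1 m from A.
Moments about A: C_y·5.8 − (1927.9·3)·3.1 + 16350 − 3700·4.2 − 1500·3.7 = 0 → C_y = 22669.47/5.8 = 3908.53 ≈ 3909 N.
ΣF_y = 0: A_y + 3908.53 − 1927.9·3 − 3700 − 1500 = 0 → A_y = 7075 N.
ΣF_x = 0: no horizontal applied forces, so A_x = 0.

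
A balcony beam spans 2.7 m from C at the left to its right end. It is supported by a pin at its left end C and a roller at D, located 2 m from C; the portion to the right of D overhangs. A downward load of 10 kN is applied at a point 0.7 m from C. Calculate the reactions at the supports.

C_x = 0, C_y = 6.500 kN, D_y = 3.500 kN

Moments about C: D_y·2 − 10·0.7 = 0 → D_y = 7/2 = 3.500 kN.
ΣF_y = 0: C_y + 3.5 − 10 = 0 → C_y = 6.500 kN.
ΣF_x = 0: no horizontal applied forces, so C_x = 0.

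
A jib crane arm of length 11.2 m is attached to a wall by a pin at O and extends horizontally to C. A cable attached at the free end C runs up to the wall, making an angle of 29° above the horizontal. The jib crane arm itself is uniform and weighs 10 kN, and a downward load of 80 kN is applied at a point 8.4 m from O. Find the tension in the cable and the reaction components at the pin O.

T = 134.1 kN, O_x = 117.3 kN, O_y = 25.00 kN

ΣM about O: T·sin29°·11.2 − 10·5.6 − 80·8.4 = 0 → T = 728/(11.2·0.48481) = 134.073 ≈ 134.1 kN.
ΣF_x = 0: O_x − T·cos29° = 0 → O_x = 134.073 × 0.87462 = 117.3 kN.
ΣF_y = 0: O_y + T·sin29° − 10 − 80 = 0 → O_y = 90 − 134.073 × 0.48481 = 25.00 kN.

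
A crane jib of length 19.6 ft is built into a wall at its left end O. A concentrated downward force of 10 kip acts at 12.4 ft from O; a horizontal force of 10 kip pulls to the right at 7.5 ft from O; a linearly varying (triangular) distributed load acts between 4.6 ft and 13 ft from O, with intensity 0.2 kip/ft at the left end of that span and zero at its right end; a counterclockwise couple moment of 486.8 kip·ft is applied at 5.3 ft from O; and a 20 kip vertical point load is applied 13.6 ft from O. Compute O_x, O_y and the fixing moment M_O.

O_x = -10.00 kip, O_y = 30.84 kip, M_O = -84.58 kip·ft

Resultant of the triangular load: ½ × 0.2 × 8.4 = 0.84 kip, acting at 7.4 ft from O (one-third of the span from the peak).
ΣF_x = 0: O_x + 10 = 0 → O_x = -10.00 kip.
ΣF_y = 0: O_y − 10 − ½·0.2·8.4 − 20 = 0 → O_y = 30.84 kip.
ΣM about O: M_O − 10·12.4 − (½·0.2·8.4)·7.4 + 486.8 − 20·13.6 = 0 → M_O = -84.58 kip·ft.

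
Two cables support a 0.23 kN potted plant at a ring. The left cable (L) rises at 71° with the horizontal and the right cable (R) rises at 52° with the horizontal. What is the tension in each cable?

T_L = 0.1688 kN, T_R = 0.08928 kN

ΣF_x = 0: −T_L·cos71° + T_R·cos52° = 0 → T_R = 0.52881·T_L.
ΣF_y = 0: T_L·sin71° + T_R·sin52° = 0.23.
Substitute: T_L·(0.945519 + 0.52881·0.788011) = 0.23 → T_L = 0.168841 ≈ 0.1688 kN.
Then T_R = 0.52881 × 0.168841 = 0.08928 kN.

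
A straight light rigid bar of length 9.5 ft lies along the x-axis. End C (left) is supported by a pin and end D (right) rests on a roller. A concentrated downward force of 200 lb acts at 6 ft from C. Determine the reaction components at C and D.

C_x = 0, C_y = 73.68 lb, D_y = 126.3 lb

ΣM about C: D_y·9.5 − 200·6 = 0 → D_y = 1200/9.5 = 126.316 ≈ 126.3 lb.
ΣF_y = 0: C_y + 126.316 − 200 = 0 → C_y = 73.68 lb.
ΣF_x = 0: no horizontal applied forces, so C_x = 0.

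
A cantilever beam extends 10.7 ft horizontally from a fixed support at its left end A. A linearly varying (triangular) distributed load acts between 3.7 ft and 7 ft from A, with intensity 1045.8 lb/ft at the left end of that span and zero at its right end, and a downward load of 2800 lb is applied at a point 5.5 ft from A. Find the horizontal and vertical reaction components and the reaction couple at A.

A_x = 0, A_y = 4526 lb, M_A = 23680 lb·ft

Resultant of the triangular load: ½ × 1045.8 × 3.3 = 1725.57 lb, acting at 4.8 ft from A (one-third of the span from the peak).
ΣF_x = 0: A_x = 0.
ΣF_y = 0: A_y − ½·1045.8·3.3 − 2800 = 0 → A_y = 4526 lb.
ΣM about A: M_A − (½·1045.8·3.3)·4.8 − 2800·5.5 = 0 → M_A = 23680 lb·ft.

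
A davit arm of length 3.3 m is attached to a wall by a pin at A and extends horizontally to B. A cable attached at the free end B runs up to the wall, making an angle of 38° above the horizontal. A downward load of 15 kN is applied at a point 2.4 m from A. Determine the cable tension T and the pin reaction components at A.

T = 17.72 kN, A_x = 13.96 kN, A_y = 4.091 kN

ΣM about A: T·sin38°·3.3 − 15·2.4 = 0 → T = 36/(3.3·0.615661) = 17.7193 ≈ 17.72 kN.
ΣF_x = 0: A_x − T·cos38° = 0 → A_x = 17.7193 × 0.788011 = 13.96 kN.
ΣF_y = 0: A_y + T·sin38° − 15 = 0 → A_y = 15 − 17.7193 × 0.615661 = 4.091 kN.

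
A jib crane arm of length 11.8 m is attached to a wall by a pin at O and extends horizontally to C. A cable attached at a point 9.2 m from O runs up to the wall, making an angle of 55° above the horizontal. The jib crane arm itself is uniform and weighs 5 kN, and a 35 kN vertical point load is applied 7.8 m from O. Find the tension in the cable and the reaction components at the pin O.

ΣM about O: T·sin55°·9.2 − 5·5.9 − 35·7.8 = 0 → T = 302.5/(9.2·0.819152) = 40.1396 ≈ 40.14 kN.
ΣF_x = 0: O_x − T·cos55° = 0 → O_x = 40.1396 × 0.573576 = 23.02 kN.
ΣF_y = 0: O_y + T·sin55° − 5 − 35 = 0 → O_y = 40 − 40.1396 × 0.819152 = 7.120 kN.

T = 40.14 kN, O_x = 23.02 kN, O_y = 7.120 kN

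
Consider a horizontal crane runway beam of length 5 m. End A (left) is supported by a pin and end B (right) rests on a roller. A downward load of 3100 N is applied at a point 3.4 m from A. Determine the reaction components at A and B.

A_x = 0, A_y = 992.0 N, B_y = 2108 N

Taking moments about A: B_y·5 − 3100·3.4 = 0 → B_y = 10540/5 = 2108 N.
ΣF_y = 0: A_y + 2108 − 3100 = 0 → A_y = 992.0 N.
ΣF_x = 0: no horizontal applied forces, so A_x = 0.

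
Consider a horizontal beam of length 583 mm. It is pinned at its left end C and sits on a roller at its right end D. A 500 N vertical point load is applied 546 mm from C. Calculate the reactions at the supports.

Taking moments about C: D_y·583 − 500·546 = 0 → D_y = 273000/583 = 468.268 ≈ 468.3 N.
ΣF_y = 0: C_y + 468.268 − 500 = 0 → C_y = 31.73 N.
ΣF_x = 0: no horizontal applied forces, so C_x = 0.

C_x = 0, C_y = 31.73 N, D_y = 468.3 N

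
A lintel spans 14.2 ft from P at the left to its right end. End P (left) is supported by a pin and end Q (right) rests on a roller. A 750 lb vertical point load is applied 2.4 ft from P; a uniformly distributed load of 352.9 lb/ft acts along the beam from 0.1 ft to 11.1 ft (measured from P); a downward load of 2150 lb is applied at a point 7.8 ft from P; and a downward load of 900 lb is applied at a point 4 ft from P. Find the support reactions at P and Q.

P_x = 0, P_y = 4590 lb, Q_y = 3092 lb

Resultant of the distributed load: 352.9 × 11 = 3881.9 lb at 5.6 ft from P.
Moments about P: Q_y·14.2 − 750·2.4 − (352.9·11)·5.6 − 2150·7.8 − 900·4 = 0 → Q_y = 43908.64/14.2 = 3092.16 ≈ 3092 lb.
ΣF_y = 0: P_y + 3092.16 − 750 − 352.9·11 − 2150 − 900 = 0 → P_y = 4590 lb.
ΣF_x = 0: no horizontal applied forces, so P_x = 0.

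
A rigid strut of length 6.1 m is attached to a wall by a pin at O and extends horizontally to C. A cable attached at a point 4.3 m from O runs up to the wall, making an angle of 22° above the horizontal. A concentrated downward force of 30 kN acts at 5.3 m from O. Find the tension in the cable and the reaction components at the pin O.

ΣM about O: T·sin22°·4.3 − 30·5.3 = 0 → T = 159/(4.3·0.374607) = 98.7081 ≈ 98.71 kN.
ΣF_x = 0: O_x − T·cos22° = 0 → O_x = 98.7081 × 0.927184 = 91.52 kN.
ΣF_y = 0: O_y + T·sin22° − 30 = 0 → O_y = 30 − 98.7081 × 0.374607 = -6.977 kN.

T = 98.71 kN, O_x = 91.52 kN, O_y = -6.977 kN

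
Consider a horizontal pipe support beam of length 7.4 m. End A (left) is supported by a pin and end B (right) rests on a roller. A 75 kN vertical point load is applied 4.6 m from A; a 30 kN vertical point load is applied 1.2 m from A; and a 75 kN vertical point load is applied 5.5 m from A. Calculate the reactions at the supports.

A_x = 0, A_y = 72.77 kN, B_y = 107.2 kN

Taking moments about A: B_y·7.4 − 75·4.6 − 30·1.2 − 75·5.5 = 0 → B_y = 793.5/7.4 = 107.23 ≈ 107.2 kN.
ΣF_y = 0: A_y + 107.23 − 75 − 30 − 75 = 0 → A_y = 72.77 kN.
ΣF_x = 0: no horizontal applied forces, so A_x = 0.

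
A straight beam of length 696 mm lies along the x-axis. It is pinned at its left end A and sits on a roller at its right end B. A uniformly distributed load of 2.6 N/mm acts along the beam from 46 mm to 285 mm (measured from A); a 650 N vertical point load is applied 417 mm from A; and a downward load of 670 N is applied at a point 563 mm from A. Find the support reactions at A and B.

A_x = 0, A_y = 862.2 N, B_y = 1079 N

Resultant of the distributed load: 2.6 × 239 = 621.4 N at 165.5 mm from A.
Moments about A: B_y·696 − (2.6·239)·165.5 − 650·417 − 670·563 = 0 → B_y = 751101.7/696 = 1079.17 ≈ 1079 N.
ΣF_y = 0: A_y + 1079.17 − 2.6·239 − 650 − 670 = 0 → A_y = 862.2 N.
ΣF_x = 0: no horizontal applied forces, so A_x = 0.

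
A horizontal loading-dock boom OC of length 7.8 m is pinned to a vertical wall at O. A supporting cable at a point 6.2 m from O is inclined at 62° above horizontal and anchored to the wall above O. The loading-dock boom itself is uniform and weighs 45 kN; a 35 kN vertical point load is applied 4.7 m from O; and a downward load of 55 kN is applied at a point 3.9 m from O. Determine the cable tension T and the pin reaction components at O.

T = 101.3 kN, O_x = 47.55 kN, O_y = 45.56 kN

ΣM about O: T·sin62°·6.2 − 45·3.9 − 35·4.7 − 55·3.9 = 0 → T = 554.5/(6.2·0.882948) = 101.292 ≈ 101.3 kN.
ΣF_x = 0: O_x − T·cos62° = 0 → O_x = 101.292 × 0.469472 = 47.55 kN.
ΣF_y = 0: O_y + T·sin62° − 45 − 35 − 55 = 0 → O_y = 135 − 101.292 × 0.882948 = 45.56 kN.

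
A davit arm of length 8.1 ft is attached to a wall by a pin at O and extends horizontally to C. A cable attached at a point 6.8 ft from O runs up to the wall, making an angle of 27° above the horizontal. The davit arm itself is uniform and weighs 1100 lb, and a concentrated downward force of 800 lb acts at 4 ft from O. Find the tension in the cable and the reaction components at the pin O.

ΣM about O: T·sin27°·6.8 − 1100·4.05 − 800·4 = 0 → T = 7655/(6.8·0.45399) = 2479.65 ≈ 2480 lb.
ΣF_x = 0: O_x − T·cos27° = 0 → O_x = 2479.65 × 0.891007 = 2209 lb.
ΣF_y = 0: O_y + T·sin27° − 1100 − 800 = 0 → O_y = 1900 − 2479.65 × 0.45399 = 774.3 lb.

T = 2480 lb, O_x = 2209 lb, O_y = 774.3 lb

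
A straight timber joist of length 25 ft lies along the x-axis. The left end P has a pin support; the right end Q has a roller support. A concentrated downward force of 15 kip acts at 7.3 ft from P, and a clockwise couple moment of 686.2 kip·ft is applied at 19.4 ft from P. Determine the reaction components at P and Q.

ΣM about P: Q_y·25 − 15·7.3 − 686.2 = 0 → Q_y = 795.7/25 = 31.828 ≈ 31.83 kip.
ΣF_y = 0: P_y + 31.828 − 15 = 0 → P_y = -16.83 kip.
ΣF_x = 0: no horizontal applied forces, so P_x = 0.

P_x = 0, P_y = -16.83 kip, Q_y = 31.83 kip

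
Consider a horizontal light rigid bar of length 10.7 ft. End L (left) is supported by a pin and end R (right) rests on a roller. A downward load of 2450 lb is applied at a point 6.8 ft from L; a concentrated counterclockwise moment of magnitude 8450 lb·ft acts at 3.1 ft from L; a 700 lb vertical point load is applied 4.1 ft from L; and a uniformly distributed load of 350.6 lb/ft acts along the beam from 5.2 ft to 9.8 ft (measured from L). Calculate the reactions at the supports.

L_x = 0, L_y = 2597 lb, R_y = 2166 lb

Resultant of the distributed load: 350.6 × 4.6 = 1612.76 lb at 7.5 ft from L.
ΣM about L: R_y·10.7 − 2450·6.8 + 8450 − 700·4.1 − (350.6·4.6)·7.5 = 0 → R_y = 23175.7/10.7 = 2165.95 ≈ 2166 lb.
ΣF_y = 0: L_y + 2165.95 − 2450 − 700 − 350.6·4.6 = 0 → L_y = 2597 lb.
ΣF_x = 0: no horizontal applied forces, so L_x = 0.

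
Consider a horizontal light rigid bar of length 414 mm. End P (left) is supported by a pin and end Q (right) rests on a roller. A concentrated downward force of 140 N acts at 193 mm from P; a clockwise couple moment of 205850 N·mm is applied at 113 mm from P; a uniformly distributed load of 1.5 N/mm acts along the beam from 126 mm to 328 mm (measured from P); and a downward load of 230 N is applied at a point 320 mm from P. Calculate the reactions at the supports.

Resultant of the distributed load: 1.5 × 202 = 303 N at 227 mm from P.
Moments about P: Q_y·414 − 140·193 − 205850 − (1.5·202)·227 − 230·320 = 0 → Q_y = 375251/414 = 906.403 ≈ 906.4 N.
ΣF_y = 0: P_y + 906.403 − 140 − 1.5·202 − 230 = 0 → P_y = -233.4 N.
ΣF_x = 0: no horizontal applied forces, so P_x = 0.

P_x = 0, P_y = -233.4 N, Q_y = 906.4 N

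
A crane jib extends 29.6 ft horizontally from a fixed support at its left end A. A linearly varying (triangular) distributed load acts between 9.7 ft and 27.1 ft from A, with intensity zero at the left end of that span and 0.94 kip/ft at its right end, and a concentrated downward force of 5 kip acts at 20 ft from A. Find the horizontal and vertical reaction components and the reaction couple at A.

Resultant of the triangular load: ½ × 0.94 × 17.4 = 8.178 kip, acting at 21.3 ft from A (one-third of the span from the peak).
ΣF_x = 0: A_x = 0.
ΣF_y = 0: A_y − ½·0.94·17.4 − 5 = 0 → A_y = 13.18 kip.
ΣM about A: M_A − (½·0.94·17.4)·21.3 − 5·20 = 0 → M_A = 274.2 kip·ft.

A_x = 0, A_y = 13.18 kip, M_A = 274.2 kip·ft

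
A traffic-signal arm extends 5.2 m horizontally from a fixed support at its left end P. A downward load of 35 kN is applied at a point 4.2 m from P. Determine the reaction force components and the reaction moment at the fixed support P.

P_x = 0, P_y = 35.00 kN, M_P = 147.0 kN·m

ΣF_x = 0: P_x = 0.
ΣF_y = 0: P_y − 35 = 0 → P_y = 35.00 kN.
ΣM about P: M_P − 35·4.2 = 0 → M_P = 147.0 kN·m.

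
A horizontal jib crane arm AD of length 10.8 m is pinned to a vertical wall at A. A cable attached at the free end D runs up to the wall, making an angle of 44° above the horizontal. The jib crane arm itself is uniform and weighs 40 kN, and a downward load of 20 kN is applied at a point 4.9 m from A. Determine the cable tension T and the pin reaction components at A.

ΣM about A: T·sin44°·10.8 − 40·5.4 − 20·4.9 = 0 → T = 314/(10.8·0.694658) = 41.8538 ≈ 41.85 kN.
ΣF_x = 0: A_x − T·cos44° = 0 → A_x = 41.8538 × 0.71934 = 30.11 kN.
ΣF_y = 0: A_y + T·sin44° − 40 − 20 = 0 → A_y = 60 − 41.8538 × 0.694658 = 30.93 kN.

T = 41.85 kN, A_x = 30.11 kN, A_y = 30.93 kN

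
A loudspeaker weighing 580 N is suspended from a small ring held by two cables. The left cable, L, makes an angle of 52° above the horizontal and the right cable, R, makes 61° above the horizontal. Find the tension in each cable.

ΣF_x = 0: −T_L·cos52° + T_R·cos61° = 0 → T_R = 1.2699·T_L.
ΣF_y = 0: T_L·sin52° + T_R·sin61° = 580.
Substitute: T_L·(0.788011 + 1.2699·0.87462) = 580 → T_L = 305.474 ≈ 305.5 N.
Then T_R = 1.2699 × 305.474 = 387.9 N.

T_L = 305.5 N, T_R = 387.9 N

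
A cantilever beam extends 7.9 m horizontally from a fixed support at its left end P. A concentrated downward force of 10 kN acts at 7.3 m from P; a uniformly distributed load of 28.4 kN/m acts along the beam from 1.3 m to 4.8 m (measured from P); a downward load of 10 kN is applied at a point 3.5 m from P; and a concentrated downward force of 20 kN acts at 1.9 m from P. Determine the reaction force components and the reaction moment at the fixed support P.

Resultant of the distributed load: 28.4 × 3.5 = 99.4 kN at 3.05 m from P.
ΣF_x = 0: P_x = 0.
ΣF_y = 0: P_y − 10 − 28.4·3.5 − 10 − 20 = 0 → P_y = 139.4 kN.
ΣM about P: M_P − 10·7.3 − (28.4·3.5)·3.05 − 10·3.5 − 20·1.9 = 0 → M_P = 449.2 kN·m.

P_x = 0, P_y = 139.4 kN, M_P = 449.2 kN·m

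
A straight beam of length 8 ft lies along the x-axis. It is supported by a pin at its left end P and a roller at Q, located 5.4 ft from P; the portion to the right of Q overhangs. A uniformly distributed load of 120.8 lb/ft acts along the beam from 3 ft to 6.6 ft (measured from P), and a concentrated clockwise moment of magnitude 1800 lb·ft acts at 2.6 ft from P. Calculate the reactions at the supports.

P_x = 0, P_y = -285.0 lb, Q_y = 719.9 lb

Resultant of the distributed load: 120.8 × 3.6 = 434.88 lb at 4.8 ft from P.
Moments about P: Q_y·5.4 − (120.8·3.6)·4.8 − 1800 = 0 → Q_y = 3887.424/5.4 = 719.893 ≈ 719.9 lb.
ΣF_y = 0: P_y + 719.893 − 120.8·3.6 = 0 → P_y = -285.0 lb.
ΣF_x = 0: no horizontal applied forces, so P_x = 0.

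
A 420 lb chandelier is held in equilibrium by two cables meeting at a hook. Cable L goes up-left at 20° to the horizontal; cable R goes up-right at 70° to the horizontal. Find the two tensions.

T_L = 143.6 lb, T_R = 394.7 lb

ΣF_x = 0: −T_L·cos20° + T_R·cos70° = 0 → T_R = 2.74748·T_L.
ΣF_y = 0: T_L·sin20° + T_R·sin70° = 420.
Substitute: T_L·(0.34202 + 2.74748·0.939693) = 420 → T_L = 143.648 ≈ 143.6 lb.
Then T_R = 2.74748 × 143.648 = 394.7 lb.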